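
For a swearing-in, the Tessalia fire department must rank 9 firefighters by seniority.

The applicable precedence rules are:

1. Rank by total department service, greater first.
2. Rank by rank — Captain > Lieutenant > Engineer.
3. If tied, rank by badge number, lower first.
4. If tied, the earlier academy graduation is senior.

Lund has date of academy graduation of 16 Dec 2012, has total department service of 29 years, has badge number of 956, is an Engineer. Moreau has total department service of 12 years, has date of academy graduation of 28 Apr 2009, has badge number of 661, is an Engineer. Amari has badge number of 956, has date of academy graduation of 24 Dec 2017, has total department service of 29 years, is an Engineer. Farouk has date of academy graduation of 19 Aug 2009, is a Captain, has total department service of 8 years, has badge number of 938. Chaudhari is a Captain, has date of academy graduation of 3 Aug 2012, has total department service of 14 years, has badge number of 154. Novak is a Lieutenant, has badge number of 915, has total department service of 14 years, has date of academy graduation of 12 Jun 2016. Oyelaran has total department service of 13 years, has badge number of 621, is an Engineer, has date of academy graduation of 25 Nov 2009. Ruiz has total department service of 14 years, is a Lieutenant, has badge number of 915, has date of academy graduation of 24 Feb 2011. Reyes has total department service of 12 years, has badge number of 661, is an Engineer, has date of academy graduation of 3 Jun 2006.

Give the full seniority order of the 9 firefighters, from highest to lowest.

Lund, Amari, Chaudhari, Ruiz, Novak, Oyelaran, Reyes, Moreau, Farouk

By total department service (higher first): Lund and Amari (both 29 years); then Chaudhari, Ruiz and Novak (each 14 years); then Oyelaran (13 years); then Reyes and Moreau (both 12 years); then Farouk (8 years).
Lund and Amari are each Engineer, so the next rule applies.
Lund and Amari both have badge number 956, so the next rule applies.
Among Lund and Amari, by date of academy graduation (earlier first): Lund (16 Dec 2012) before Amari (24 Dec 2017).
Among Chaudhari, Ruiz and Novak, by rank: Chaudhari (Captain) before Ruiz and Novak (Lieutenant).
Ruiz and Novak both have badge number 915, so the next rule applies.
Among Ruiz and Novak, by date of academy graduation (earlier first): Ruiz (24 Feb 2011) before Novak (12 Jun 2016).
Reyes and Moreau are each Engineer, so the next rule applies.
Reyes and Moreau both have badge number 661, so the next rule applies.
Among Reyes and Moreau, by date of academy graduation (earlier first): Reyes (3 Jun 2006) before Moreau (28 Apr 2009).
Full order: Lund, Amari, Chaudhari, Ruiz, Novak, Oyelaran, Reyes, Moreau, Farouk.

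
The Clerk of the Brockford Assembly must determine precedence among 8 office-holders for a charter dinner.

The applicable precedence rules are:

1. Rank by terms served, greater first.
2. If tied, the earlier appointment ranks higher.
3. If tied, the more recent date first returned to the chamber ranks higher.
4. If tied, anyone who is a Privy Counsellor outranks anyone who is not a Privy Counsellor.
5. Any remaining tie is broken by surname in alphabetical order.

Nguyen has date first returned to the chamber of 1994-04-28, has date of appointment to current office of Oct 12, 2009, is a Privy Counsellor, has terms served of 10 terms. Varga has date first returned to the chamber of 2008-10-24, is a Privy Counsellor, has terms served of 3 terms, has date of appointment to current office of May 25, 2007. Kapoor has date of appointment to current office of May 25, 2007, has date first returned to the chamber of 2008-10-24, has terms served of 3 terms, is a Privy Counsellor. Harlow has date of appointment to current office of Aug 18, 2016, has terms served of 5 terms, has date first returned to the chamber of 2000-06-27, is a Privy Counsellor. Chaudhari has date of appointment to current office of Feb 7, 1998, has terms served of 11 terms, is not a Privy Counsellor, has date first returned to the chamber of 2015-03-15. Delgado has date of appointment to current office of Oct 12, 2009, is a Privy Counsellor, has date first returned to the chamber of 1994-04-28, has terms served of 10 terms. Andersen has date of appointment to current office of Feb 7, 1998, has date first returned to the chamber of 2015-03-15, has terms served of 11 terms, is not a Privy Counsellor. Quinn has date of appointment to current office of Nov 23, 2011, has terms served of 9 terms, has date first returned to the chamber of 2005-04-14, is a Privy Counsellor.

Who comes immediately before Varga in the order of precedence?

Kapoor

By terms served (higher first): Andersen and Chaudhari (both 11 terms); then Delgado and Nguyen (both 10 terms); then Quinn (9 terms); then Harlow (5 terms); then Kapoor and Varga (both 3 terms).
Andersen and Chaudhari both have date of appointment to current office Feb 7, 1998, so the next rule applies.
Andersen and Chaudhari both have date first returned to the chamber 2015-03-15, so the next rule applies.
Andersen and Chaudhari are each not a Privy Counsellor, so the next rule applies.
Among Andersen and Chaudhari, alphabetically by surname: Andersen before Chaudhari.
Delgado and Nguyen both have date of appointment to current office Oct 12, 2009, so the next rule applies.
Delgado and Nguyen both have date first returned to the chamber 1994-04-28, so the next rule applies.
Delgado and Nguyen are each a Privy Counsellor, so the next rule applies.
Among Delgado and Nguyen, alphabetically by surname: Delgado before Nguyen.
Kapoor and Varga both have date of appointment to current office May 25, 2007, so the next rule applies.
Kapoor and Varga both have date first returned to the chamber 2008-10-24, so the next rule applies.
Kapoor and Varga are each a Privy Counsellor, so the next rule applies.
Among Kapoor and Varga, alphabetically by surname: Kapoor before Varga.
Order: Andersen, Chaudhari, Delgado, Nguyen, Quinn, Harlow, Kapoor, Varga.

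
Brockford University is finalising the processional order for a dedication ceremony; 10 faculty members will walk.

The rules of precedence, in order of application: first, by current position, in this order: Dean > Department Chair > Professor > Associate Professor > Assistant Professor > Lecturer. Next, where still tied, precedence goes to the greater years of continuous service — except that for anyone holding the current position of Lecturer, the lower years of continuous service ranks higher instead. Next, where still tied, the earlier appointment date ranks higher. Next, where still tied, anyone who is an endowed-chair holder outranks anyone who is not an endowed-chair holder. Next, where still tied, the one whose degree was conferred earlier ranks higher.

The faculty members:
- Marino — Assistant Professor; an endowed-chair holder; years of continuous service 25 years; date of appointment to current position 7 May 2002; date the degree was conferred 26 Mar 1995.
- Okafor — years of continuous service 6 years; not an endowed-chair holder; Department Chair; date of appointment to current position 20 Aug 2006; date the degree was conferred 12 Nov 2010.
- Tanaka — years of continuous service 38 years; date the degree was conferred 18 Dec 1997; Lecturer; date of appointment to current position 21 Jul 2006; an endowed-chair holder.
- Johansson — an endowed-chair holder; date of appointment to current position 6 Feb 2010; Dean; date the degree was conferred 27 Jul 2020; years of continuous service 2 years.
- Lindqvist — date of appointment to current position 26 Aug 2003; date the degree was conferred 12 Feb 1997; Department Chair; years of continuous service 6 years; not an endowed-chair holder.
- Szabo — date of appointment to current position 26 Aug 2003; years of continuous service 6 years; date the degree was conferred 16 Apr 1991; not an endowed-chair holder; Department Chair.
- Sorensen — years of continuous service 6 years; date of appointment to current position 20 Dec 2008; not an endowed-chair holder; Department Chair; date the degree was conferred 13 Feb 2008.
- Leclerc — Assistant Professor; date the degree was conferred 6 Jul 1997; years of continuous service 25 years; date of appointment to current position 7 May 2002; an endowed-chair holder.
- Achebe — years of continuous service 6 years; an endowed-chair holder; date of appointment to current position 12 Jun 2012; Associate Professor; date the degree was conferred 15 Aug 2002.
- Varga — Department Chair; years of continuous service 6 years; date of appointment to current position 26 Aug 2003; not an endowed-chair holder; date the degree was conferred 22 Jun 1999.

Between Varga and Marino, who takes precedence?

Varga

By current position: Johansson (Dean); then Szabo, Lindqvist, Varga, Okafor and Sorensen (Department Chair); then Achebe (Associate Professor); then Marino and Leclerc (Assistant Professor); then Tanaka (Lecturer).
Szabo, Lindqvist, Varga, Okafor and Sorensen all have years of continuous service 6 years, so the next rule applies.
Among Szabo, Lindqvist, Varga, Okafor and Sorensen, by date of appointment to current position (earlier first): Szabo, Lindqvist and Varga (26 Aug 2003) before Okafor (20 Aug 2006) before Sorensen (20 Dec 2008).
Szabo, Lindqvist and Varga are each not an endowed-chair holder, so the next rule applies.
Among Szabo, Lindqvist and Varga, by date the degree was conferred (earlier first): Szabo (16 Apr 1991) before Lindqvist (12 Feb 1997) before Varga (22 Jun 1999).
Marino and Leclerc both have years of continuous service 25 years, so the next rule applies.
Marino and Leclerc both have date of appointment to current position 7 May 2002, so the next rule applies.
Marino and Leclerc are each an endowed-chair holder, so the next rule applies.
Among Marino and Leclerc, by date the degree was conferred (earlier first): Marino (26 Mar 1995) before Leclerc (6 Jul 1997).
So Varga takes precedence.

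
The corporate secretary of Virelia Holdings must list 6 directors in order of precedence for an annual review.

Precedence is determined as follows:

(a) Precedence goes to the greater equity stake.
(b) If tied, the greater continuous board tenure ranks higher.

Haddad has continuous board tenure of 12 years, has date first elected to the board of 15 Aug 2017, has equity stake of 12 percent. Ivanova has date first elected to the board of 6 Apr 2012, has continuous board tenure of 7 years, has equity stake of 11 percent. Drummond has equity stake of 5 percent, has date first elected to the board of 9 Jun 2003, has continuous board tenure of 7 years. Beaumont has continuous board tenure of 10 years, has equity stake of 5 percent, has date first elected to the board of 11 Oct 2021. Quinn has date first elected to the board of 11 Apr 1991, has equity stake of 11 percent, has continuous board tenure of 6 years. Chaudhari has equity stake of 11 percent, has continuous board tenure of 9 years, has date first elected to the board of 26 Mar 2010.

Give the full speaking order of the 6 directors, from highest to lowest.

By equity stake (higher first): Haddad (12 percent); then Chaudhari, Ivanova and Quinn (each 11 percent); then Beaumont and Drummond (both 5 percent).
Among Chaudhari, Ivanova and Quinn, by continuous board tenure (higher first): Chaudhari (9 years) before Ivanova (7 years) before Quinn (6 years).
Among Beaumont and Drummond, by continuous board tenure (higher first): Beaumont (10 years) before Drummond (7 years).
Full order: Haddad, Chaudhari, Ivanova, Quinn, Beaumont, Drummond.

Haddad, Chaudhari, Ivanova, Quinn, Beaumont, Drummond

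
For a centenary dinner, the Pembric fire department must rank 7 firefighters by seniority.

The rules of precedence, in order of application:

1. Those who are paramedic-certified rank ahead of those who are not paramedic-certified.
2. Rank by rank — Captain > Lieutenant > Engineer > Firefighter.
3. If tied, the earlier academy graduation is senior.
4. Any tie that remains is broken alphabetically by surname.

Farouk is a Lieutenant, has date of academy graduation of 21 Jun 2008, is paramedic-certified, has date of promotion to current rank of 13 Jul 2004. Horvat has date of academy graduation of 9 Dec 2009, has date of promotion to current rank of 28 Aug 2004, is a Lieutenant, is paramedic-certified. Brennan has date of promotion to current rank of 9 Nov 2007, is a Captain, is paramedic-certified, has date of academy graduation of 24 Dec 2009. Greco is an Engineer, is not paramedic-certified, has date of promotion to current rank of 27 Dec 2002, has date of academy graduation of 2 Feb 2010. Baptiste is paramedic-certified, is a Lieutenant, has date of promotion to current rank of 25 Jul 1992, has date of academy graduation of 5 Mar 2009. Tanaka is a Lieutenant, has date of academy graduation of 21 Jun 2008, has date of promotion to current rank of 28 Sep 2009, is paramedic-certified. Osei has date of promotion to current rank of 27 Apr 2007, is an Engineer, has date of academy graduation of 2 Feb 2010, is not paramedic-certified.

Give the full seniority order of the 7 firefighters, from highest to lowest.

Brennan, Farouk, Tanaka, Baptiste, Horvat, Greco, Osei

By the first rule: Brennan, Farouk, Tanaka, Baptiste and Horvat (each paramedic-certified); then Greco and Osei (both not paramedic-certified).
Among Brennan, Farouk, Tanaka, Baptiste and Horvat, by rank: Brennan (Captain) before Farouk, Tanaka, Baptiste and Horvat (Lieutenant).
Among Farouk, Tanaka, Baptiste and Horvat, by date of academy graduation (earlier first): Farouk and Tanaka (21 Jun 2008) before Baptiste (5 Mar 2009) before Horvat (9 Dec 2009).
Among Farouk and Tanaka, alphabetically by surname: Farouk before Tanaka.
Greco and Osei are each Engineer, so the next rule applies.
Greco and Osei both have date of academy graduation 2 Feb 2010, so the next rule applies.
Among Greco and Osei, alphabetically by surname: Greco before Osei.
Full order: Brennan, Farouk, Tanaka, Baptiste, Horvat, Greco, Osei.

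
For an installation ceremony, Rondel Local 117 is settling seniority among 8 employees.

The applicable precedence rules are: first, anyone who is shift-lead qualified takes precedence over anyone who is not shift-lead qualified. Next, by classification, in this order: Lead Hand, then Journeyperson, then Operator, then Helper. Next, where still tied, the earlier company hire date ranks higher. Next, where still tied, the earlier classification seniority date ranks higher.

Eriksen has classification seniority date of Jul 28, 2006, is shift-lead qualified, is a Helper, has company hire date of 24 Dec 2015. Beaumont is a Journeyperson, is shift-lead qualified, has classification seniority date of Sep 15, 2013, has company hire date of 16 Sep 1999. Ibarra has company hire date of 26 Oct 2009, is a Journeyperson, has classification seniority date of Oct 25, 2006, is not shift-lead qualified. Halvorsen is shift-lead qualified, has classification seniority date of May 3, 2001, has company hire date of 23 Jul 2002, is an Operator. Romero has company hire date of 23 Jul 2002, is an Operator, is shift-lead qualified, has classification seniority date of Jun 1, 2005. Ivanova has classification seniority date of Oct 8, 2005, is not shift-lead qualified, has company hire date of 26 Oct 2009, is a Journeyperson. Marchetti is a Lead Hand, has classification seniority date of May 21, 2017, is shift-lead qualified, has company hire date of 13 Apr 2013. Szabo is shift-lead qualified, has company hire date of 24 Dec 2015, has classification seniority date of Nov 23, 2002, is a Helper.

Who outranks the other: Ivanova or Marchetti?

Marchetti

By the first rule: Marchetti, Beaumont, Halvorsen, Romero, Szabo and Eriksen (each shift-lead qualified); then Ivanova and Ibarra (both not shift-lead qualified).
Among Marchetti, Beaumont, Halvorsen, Romero, Szabo and Eriksen, by classification: Marchetti (Lead Hand) before Beaumont (Journeyperson) before Halvorsen and Romero (Operator) before Szabo and Eriksen (Helper).
Halvorsen and Romero both have company hire date 23 Jul 2002, so the next rule applies.
Among Halvorsen and Romero, by classification seniority date (earlier first): Halvorsen (May 3, 2001) before Romero (Jun 1, 2005).
Szabo and Eriksen both have company hire date 24 Dec 2015, so the next rule applies.
Among Szabo and Eriksen, by classification seniority date (earlier first): Szabo (Nov 23, 2002) before Eriksen (Jul 28, 2006).
Ivanova and Ibarra are each Journeyperson, so the next rule applies.
Ivanova and Ibarra both have company hire date 26 Oct 2009, so the next rule applies.
Among Ivanova and Ibarra, by classification seniority date (earlier first): Ivanova (Oct 8, 2005) before Ibarra (Oct 25, 2006).
So Marchetti takes precedence.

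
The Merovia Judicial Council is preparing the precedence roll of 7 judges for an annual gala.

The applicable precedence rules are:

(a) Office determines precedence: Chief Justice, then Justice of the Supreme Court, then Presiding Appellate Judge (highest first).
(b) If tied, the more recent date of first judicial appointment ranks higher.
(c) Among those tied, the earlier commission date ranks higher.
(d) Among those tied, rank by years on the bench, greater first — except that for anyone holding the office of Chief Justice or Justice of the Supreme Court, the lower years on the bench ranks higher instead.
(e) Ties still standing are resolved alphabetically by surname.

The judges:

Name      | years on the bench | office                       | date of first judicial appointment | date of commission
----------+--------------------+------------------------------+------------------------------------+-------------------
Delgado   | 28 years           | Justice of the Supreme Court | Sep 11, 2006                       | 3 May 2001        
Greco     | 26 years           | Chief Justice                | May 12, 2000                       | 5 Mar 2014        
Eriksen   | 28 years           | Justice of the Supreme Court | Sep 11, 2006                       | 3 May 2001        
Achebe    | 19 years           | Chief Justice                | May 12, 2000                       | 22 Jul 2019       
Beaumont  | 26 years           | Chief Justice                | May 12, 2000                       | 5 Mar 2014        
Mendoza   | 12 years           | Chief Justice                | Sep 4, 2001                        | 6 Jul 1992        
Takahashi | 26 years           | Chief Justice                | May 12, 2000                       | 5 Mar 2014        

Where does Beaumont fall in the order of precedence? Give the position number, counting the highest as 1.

By office: Mendoza, Beaumont, Greco, Takahashi and Achebe (Chief Justice); then Delgado and Eriksen (Justice of the Supreme Court).
Among Mendoza, Beaumont, Greco, Takahashi and Achebe, by date of first judicial appointment (later first): Mendoza (Sep 4, 2001) before Beaumont, Greco, Takahashi and Achebe (May 12, 2000).
Among Beaumont, Greco, Takahashi and Achebe, by date of commission (earlier first): Beaumont, Greco and Takahashi (5 Mar 2014) before Achebe (22 Jul 2019).
Beaumont, Greco and Takahashi all have years on the bench 26 years, so the next rule applies.
Among Beaumont, Greco and Takahashi, alphabetically by surname: Beaumont before Greco before Takahashi.
Delgado and Eriksen both have date of first judicial appointment Sep 11, 2006, so the next rule applies.
Delgado and Eriksen both have date of commission 3 May 2001, so the next rule applies.
Delgado and Eriksen both have years on the bench 28 years, so the next rule applies.
Among Delgado and Eriksen, alphabetically by surname: Delgado before Eriksen.
Order: Mendoza, Beaumont, Greco, Takahashi, Achebe, Delgado, Eriksen. So position 2.

2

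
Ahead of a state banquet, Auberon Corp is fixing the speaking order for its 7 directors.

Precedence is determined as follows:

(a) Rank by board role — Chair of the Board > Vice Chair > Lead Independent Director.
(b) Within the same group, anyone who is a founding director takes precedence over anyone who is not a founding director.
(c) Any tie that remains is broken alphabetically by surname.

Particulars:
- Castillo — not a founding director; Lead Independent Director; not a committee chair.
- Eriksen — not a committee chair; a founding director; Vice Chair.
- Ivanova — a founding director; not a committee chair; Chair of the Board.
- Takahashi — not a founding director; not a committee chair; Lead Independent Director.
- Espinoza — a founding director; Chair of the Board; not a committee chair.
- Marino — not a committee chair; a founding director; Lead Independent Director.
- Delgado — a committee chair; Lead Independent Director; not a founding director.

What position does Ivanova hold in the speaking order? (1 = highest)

By board role: Espinoza and Ivanova (Chair of the Board); then Eriksen (Vice Chair); then Marino, Castillo, Delgado and Takahashi (Lead Independent Director).
Espinoza and Ivanova are each a founding director, so the next rule applies.
Among Espinoza and Ivanova, alphabetically by surname: Espinoza before Ivanova.
Among Marino, Castillo, Delgado and Takahashi, a founding director before not a founding director: Marino (a founding director) before Castillo, Delgado and Takahashi (not a founding director).
Among Castillo, Delgado and Takahashi, alphabetically by surname: Castillo before Delgado before Takahashi.
Order: Espinoza, Ivanova, Eriksen, Marino, Castillo, Delgado, Takahashi. So position 2.

2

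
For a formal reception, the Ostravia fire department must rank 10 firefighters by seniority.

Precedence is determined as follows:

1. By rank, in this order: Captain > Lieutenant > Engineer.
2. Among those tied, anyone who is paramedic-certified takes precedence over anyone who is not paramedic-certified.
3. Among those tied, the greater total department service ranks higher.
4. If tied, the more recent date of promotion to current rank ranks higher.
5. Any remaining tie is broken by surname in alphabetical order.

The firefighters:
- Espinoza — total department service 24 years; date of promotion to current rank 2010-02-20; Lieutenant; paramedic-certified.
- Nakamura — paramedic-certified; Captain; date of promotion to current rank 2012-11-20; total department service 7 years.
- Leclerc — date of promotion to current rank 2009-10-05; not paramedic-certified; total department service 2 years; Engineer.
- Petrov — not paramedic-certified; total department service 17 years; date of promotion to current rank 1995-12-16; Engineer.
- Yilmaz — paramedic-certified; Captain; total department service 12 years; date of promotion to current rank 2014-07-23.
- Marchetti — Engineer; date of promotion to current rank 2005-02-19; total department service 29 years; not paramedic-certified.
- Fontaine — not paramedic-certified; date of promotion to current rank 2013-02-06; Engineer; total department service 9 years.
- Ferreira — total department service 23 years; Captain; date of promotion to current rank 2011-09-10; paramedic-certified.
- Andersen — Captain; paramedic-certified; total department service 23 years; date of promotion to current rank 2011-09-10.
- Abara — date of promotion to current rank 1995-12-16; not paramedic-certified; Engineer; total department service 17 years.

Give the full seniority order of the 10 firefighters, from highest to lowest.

By rank: Andersen, Ferreira, Yilmaz and Nakamura (Captain); then Espinoza (Lieutenant); then Marchetti, Abara, Petrov, Fontaine and Leclerc (Engineer).
Andersen, Ferreira, Yilmaz and Nakamura are each paramedic-certified, so the next rule applies.
Among Andersen, Ferreira, Yilmaz and Nakamura, by total department service (higher first): Andersen and Ferreira (23 years) before Yilmaz (12 years) before Nakamura (7 years).
Andersen and Ferreira both have date of promotion to current rank 2011-09-10, so the next rule applies.
Among Andersen and Ferreira, alphabetically by surname: Andersen before Ferreira.
Marchetti, Abara, Petrov, Fontaine and Leclerc are each not paramedic-certified, so the next rule applies.
Among Marchetti, Abara, Petrov, Fontaine and Leclerc, by total department service (higher first): Marchetti (29 years) before Abara and Petrov (17 years) before Fontaine (9 years) before Leclerc (2 years).
Abara and Petrov both have date of promotion to current rank 1995-12-16, so the next rule applies.
Among Abara and Petrov, alphabetically by surname: Abara before Petrov.
Full order: Andersen, Ferreira, Yilmaz, Nakamura, Espinoza, Marchetti, Abara, Petrov, Fontaine, Leclerc.

Andersen, Ferreira, Yilmaz, Nakamura, Espinoza, Marchetti, Abara, Petrov, Fontaine, Leclerc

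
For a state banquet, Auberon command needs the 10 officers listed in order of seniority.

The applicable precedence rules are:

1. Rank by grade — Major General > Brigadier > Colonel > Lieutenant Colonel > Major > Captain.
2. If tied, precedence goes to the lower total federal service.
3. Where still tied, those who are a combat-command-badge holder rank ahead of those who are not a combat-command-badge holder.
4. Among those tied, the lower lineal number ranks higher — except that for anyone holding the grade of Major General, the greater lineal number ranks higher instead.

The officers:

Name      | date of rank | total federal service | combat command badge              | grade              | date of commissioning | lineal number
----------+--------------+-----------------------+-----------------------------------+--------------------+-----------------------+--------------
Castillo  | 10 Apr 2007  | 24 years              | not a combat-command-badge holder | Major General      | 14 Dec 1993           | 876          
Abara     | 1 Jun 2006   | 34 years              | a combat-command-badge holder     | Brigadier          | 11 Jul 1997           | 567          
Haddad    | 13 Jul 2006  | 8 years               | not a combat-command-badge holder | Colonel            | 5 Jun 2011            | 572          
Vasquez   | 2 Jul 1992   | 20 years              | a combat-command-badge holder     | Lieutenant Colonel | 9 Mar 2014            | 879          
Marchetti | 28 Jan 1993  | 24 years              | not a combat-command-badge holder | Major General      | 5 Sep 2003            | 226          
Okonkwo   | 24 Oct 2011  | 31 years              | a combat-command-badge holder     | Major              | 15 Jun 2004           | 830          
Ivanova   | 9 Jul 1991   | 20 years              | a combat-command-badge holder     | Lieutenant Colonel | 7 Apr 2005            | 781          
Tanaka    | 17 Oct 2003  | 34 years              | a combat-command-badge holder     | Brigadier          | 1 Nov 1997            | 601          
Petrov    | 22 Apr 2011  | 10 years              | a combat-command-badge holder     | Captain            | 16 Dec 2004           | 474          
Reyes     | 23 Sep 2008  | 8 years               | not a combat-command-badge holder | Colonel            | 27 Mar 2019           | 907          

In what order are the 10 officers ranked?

Castillo, Marchetti, Abara, Tanaka, Haddad, Reyes, Ivanova, Vasquez, Okonkwo, Petrov

By grade: Castillo and Marchetti (Major General); then Abara and Tanaka (Brigadier); then Haddad and Reyes (Colonel); then Ivanova and Vasquez (Lieutenant Colonel); then Okonkwo (Major); then Petrov (Captain).
Castillo and Marchetti both have total federal service 24 years, so the next rule applies.
Castillo and Marchetti are each not a combat-command-badge holder, so the next rule applies.
Among Castillo and Marchetti, by lineal number (higher first) (reversed rule for this group): Castillo (876) before Marchetti (226).
Abara and Tanaka both have total federal service 34 years, so the next rule applies.
Abara and Tanaka are each a combat-command-badge holder, so the next rule applies.
Among Abara and Tanaka, by lineal number (lower first): Abara (567) before Tanaka (601).
Haddad and Reyes both have total federal service 8 years, so the next rule applies.
Haddad and Reyes are each not a combat-command-badge holder, so the next rule applies.
Among Haddad and Reyes, by lineal number (lower first): Haddad (572) before Reyes (907).
Ivanova and Vasquez both have total federal service 20 years, so the next rule applies.
Ivanova and Vasquez are each a combat-command-badge holder, so the next rule applies.
Among Ivanova and Vasquez, by lineal number (lower first): Ivanova (781) before Vasquez (879).
Full order: Castillo, Marchetti, Abara, Tanaka, Haddad, Reyes, Ivanova, Vasquez, Okonkwo, Petrov.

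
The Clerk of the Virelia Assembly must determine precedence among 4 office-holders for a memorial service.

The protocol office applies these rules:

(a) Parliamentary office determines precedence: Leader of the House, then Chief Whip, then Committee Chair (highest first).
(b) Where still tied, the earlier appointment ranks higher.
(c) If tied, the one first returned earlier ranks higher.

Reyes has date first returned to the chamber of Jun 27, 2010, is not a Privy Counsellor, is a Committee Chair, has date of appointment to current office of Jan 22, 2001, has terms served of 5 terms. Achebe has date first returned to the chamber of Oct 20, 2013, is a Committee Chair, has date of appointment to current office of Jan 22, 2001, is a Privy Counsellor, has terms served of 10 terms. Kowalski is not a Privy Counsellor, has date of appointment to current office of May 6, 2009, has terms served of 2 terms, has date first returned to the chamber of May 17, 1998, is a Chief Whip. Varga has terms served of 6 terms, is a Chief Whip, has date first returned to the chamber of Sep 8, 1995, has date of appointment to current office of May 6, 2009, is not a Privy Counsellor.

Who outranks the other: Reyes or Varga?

Varga

By parliamentary office: Varga and Kowalski (Chief Whip); then Reyes and Achebe (Committee Chair).
Varga and Kowalski both have date of appointment to current office May 6, 2009, so the next rule applies.
Among Varga and Kowalski, by date first returned to the chamber (earlier first): Varga (Sep 8, 1995) before Kowalski (May 17, 1998).
Reyes and Achebe both have date of appointment to current office Jan 22, 2001, so the next rule applies.
Among Reyes and Achebe, by date first returned to the chamber (earlier first): Reyes (Jun 27, 2010) before Achebe (Oct 20, 2013).
So Varga takes precedence.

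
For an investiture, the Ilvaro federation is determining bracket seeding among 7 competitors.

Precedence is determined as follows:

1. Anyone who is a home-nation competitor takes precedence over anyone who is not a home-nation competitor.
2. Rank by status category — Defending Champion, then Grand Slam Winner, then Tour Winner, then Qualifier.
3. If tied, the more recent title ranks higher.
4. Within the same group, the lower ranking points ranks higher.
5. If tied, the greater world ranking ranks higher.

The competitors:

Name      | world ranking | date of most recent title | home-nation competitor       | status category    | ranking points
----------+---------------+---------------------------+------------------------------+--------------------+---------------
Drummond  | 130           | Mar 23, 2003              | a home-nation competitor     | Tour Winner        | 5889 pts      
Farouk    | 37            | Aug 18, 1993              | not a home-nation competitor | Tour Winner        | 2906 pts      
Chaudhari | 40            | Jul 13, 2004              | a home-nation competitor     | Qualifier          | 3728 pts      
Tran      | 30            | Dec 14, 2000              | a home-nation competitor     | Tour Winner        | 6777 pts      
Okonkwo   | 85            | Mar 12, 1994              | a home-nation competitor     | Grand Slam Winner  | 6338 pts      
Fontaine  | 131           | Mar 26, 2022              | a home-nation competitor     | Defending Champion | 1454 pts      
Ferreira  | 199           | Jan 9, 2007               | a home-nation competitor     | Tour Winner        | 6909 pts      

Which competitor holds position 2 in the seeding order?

Okonkwo

By the first rule: Fontaine, Okonkwo, Ferreira, Drummond, Tran and Chaudhari (each a home-nation competitor); then Farouk (not a home-nation competitor).
Among Fontaine, Okonkwo, Ferreira, Drummond, Tran and Chaudhari, by status category: Fontaine (Defending Champion) before Okonkwo (Grand Slam Winner) before Ferreira, Drummond and Tran (Tour Winner) before Chaudhari (Qualifier).
Among Ferreira, Drummond and Tran, by date of most recent title (later first): Ferreira (Jan 9, 2007) before Drummond (Mar 23, 2003) before Tran (Dec 14, 2000).
Order: Fontaine, Okonkwo, Ferreira, Drummond, Tran, Chaudhari, Farouk.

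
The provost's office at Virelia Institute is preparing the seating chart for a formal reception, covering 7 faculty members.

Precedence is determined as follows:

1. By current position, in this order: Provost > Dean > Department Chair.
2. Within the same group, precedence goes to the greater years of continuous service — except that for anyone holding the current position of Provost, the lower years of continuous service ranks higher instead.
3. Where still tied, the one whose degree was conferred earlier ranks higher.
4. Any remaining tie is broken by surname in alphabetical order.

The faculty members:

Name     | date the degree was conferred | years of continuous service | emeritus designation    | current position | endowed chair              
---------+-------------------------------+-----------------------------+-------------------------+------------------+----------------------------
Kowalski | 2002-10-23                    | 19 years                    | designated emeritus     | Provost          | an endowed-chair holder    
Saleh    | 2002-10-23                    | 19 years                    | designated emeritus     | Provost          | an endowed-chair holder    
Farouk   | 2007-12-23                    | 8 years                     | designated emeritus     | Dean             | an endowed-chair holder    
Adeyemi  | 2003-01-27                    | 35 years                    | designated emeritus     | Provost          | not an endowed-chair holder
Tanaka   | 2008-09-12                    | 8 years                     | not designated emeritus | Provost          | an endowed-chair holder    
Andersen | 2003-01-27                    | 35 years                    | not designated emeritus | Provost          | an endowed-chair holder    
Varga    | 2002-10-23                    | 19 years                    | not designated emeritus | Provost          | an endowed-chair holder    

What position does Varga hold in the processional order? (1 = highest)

By current position: Tanaka, Kowalski, Saleh, Varga, Adeyemi and Andersen (Provost); then Farouk (Dean).
Among Tanaka, Kowalski, Saleh, Varga, Adeyemi and Andersen, by years of continuous service (lower first) (reversed rule for this group): Tanaka (8 years) before Kowalski, Saleh and Varga (19 years) before Adeyemi and Andersen (35 years).
Kowalski, Saleh and Varga all have date the degree was conferred 2002-10-23, so the next rule applies.
Among Kowalski, Saleh and Varga, alphabetically by surname: Kowalski before Saleh before Varga.
Adeyemi and Andersen both have date the degree was conferred 2003-01-27, so the next rule applies.
Among Adeyemi and Andersen, alphabetically by surname: Adeyemi before Andersen.
Order: Tanaka, Kowalski, Saleh, Varga, Adeyemi, Andersen, Farouk. So position 4.

4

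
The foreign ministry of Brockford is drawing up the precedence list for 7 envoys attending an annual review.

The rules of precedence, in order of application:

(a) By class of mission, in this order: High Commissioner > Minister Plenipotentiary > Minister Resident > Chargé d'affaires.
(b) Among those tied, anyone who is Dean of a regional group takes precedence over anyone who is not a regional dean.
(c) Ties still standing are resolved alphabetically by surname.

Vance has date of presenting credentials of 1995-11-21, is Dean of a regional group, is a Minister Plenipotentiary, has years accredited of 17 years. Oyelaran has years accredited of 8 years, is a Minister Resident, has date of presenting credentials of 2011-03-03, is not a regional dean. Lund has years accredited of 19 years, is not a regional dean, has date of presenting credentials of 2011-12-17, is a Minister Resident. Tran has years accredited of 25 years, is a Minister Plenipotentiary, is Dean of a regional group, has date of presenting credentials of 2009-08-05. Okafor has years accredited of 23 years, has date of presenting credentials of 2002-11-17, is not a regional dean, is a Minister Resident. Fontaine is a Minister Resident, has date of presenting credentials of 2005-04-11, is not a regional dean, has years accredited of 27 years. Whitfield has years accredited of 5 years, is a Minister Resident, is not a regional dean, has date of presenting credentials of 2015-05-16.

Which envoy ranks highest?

By class of mission: Tran and Vance (Minister Plenipotentiary); then Fontaine, Lund, Okafor, Oyelaran and Whitfield (Minister Resident).
Tran and Vance are each Dean of a regional group, so the next rule applies.
Among Tran and Vance, alphabetically by surname: Tran before Vance.
Fontaine, Lund, Okafor, Oyelaran and Whitfield are each not a regional dean, so the next rule applies.
Among Fontaine, Lund, Okafor, Oyelaran and Whitfield, alphabetically by surname: Fontaine before Lund before Okafor before Oyelaran before Whitfield.
Order: Tran, Vance, Fontaine, Lund, Okafor, Oyelaran, Whitfield.

Tran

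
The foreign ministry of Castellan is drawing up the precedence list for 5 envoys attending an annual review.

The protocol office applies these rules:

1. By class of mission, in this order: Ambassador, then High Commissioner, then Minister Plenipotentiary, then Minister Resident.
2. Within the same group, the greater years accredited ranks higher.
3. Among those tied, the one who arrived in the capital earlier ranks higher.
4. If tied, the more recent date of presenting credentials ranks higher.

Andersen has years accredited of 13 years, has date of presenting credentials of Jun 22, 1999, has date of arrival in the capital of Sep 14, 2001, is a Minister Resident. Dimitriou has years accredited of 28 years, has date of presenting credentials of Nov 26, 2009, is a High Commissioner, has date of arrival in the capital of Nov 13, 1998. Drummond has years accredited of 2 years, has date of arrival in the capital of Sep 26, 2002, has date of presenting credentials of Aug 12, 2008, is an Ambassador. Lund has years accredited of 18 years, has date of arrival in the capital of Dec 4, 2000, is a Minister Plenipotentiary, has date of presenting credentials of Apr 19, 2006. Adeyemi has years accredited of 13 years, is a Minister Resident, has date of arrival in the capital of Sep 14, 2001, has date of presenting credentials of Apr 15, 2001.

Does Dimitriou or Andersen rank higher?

Dimitriou

By class of mission: Drummond (Ambassador); then Dimitriou (High Commissioner); then Lund (Minister Plenipotentiary); then Adeyemi and Andersen (Minister Resident).
Adeyemi and Andersen both have years accredited 13 years, so the next rule applies.
Adeyemi and Andersen both have date of arrival in the capital Sep 14, 2001, so the next rule applies.
Among Adeyemi and Andersen, by date of presenting credentials (later first): Adeyemi (Apr 15, 2001) before Andersen (Jun 22, 1999).
So Dimitriou takes precedence.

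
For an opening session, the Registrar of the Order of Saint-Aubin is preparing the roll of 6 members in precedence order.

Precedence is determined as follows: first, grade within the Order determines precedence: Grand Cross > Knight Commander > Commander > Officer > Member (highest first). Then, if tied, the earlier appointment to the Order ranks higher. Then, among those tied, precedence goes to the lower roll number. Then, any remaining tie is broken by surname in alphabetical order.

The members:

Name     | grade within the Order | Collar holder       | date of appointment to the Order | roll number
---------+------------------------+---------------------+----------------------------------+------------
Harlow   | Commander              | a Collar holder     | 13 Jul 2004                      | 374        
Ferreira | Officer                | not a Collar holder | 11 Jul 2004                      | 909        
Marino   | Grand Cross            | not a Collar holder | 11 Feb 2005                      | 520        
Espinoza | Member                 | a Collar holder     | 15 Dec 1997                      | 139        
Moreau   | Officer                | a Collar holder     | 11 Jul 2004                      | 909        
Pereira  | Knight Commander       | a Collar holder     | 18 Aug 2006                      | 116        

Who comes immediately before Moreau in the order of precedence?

Ferreira

By grade within the Order: Marino (Grand Cross); then Pereira (Knight Commander); then Harlow (Commander); then Ferreira and Moreau (Officer); then Espinoza (Member).
Ferreira and Moreau both have date of appointment to the Order 11 Jul 2004, so the next rule applies.
Ferreira and Moreau both have roll number 909, so the next rule applies.
Among Ferreira and Moreau, alphabetically by surname: Ferreira before Moreau.
Order: Marino, Pereira, Harlow, Ferreira, Moreau, Espinoza.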